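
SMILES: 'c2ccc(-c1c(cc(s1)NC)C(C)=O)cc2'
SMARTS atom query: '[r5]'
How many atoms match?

5

The query [r5] means: r5 matches atoms in a five-membered ring.
Check the 16 heavy atoms by environment: 1× s (aromatic, in 5-ring) → match; 4× c (aromatic, in 5-ring) → match; 1× N (acyclic) → no; 3× C (acyclic) → no; 6× c (aromatic, in 6-ring) → no; 1× O (acyclic) → no.
Summing the matching environments: 1 + 4 = 5 matching atoms.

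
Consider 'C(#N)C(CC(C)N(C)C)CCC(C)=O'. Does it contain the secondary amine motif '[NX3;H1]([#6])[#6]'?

No

The pattern [NX3;H1]([#6])[#6] describes a trivalent nitrogen with one H, bonded to two carbons — a secondary amine.
The closest candidate here is a dimethylamino group (-N(CH3)2), but the nitrogen has H0, not H1. No other fragment satisfies the full query, so there is no match.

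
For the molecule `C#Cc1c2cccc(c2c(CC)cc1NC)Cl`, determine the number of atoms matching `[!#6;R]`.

The query [!#6;R] means: non-carbon atom that is part of a ring.
Check the 17 heavy atoms by environment: 10× c (aromatic, in 6-ring) → no; 1× Cl (acyclic) → no; 5× C (acyclic) → no; 1× N (acyclic) → no.
No environment satisfies the query, so 0 matching atoms.

0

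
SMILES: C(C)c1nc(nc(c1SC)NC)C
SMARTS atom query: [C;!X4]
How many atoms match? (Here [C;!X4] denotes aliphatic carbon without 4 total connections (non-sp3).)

0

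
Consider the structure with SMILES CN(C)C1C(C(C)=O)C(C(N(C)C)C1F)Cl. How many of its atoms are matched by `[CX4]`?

10

Check the 16 heavy atoms by environment: 10× C (X4) → match; 1× F (X1) → no; 2× N (X3) → no; 1× Cl (X1) → no; 1× C (X3) → no; 1× O (X1) → no.
That gives 10 matching atoms.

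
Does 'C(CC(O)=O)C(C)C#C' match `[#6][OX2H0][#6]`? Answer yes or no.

No

The pattern [#6][OX2H0][#6] describes an aliphatic oxygen bridging two carbons with no H on the oxygen — an ether.
The closest candidate here is a carboxylic acid group (-C(=O)OH), but the -OH oxygen has H1; the =O is OX1, not OX2. No other fragment satisfies the full query, so there is no match.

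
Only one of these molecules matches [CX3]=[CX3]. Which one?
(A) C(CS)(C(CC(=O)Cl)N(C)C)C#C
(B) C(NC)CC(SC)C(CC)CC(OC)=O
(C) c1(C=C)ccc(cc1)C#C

C

[CX3]=[CX3] describes a non-aromatic C=C double bond between two sp2 carbons (an alkene).
(A) has an ethynyl group (-C#CH) but the C-C bond is a triple bond, not a double bond.
(B) has an ethyl group (-CH2CH3) but its C-C bond is a single bond between CX4 carbons, not CX3=CX3.
(C) contains a vinyl group (-CH=CH2), which satisfies every atom and bond constraint.
So the answer is (C).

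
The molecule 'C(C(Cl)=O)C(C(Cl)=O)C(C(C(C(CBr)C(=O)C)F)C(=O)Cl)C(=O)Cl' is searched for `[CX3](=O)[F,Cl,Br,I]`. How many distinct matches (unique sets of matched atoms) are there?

4

[CX3](=O)[F,Cl,Br,I] is the SMARTS for an acyl halide: a carbonyl carbon bonded to a halogen.
The molecule carries 4 separate instances of an acyl chloride (-C(=O)Cl) meeting every constraint; each maps to a distinct set of atoms, giving 4 matches.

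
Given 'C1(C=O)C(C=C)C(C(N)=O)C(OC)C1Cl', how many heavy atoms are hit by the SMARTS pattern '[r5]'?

The query [r5] means: r5 matches atoms in a five-membered ring.
Check the 15 heavy atoms by environment: 5× C (in 5-ring) → match; 5× C (acyclic) → no; 3× O (acyclic) → no; 1× N (acyclic) → no; 1× Cl (acyclic) → no.
That gives 5 matching atoms.

5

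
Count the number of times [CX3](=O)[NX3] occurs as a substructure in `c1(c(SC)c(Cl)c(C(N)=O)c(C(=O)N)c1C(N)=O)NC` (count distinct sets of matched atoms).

[CX3](=O)[NX3] is the SMARTS for an amide: a carbonyl carbon bonded to a trivalent nitrogen.
The molecule carries 3 separate instances of a primary amide (-C(=O)NH2) meeting every constraint; each maps to a distinct set of atoms, giving 3 matches.

3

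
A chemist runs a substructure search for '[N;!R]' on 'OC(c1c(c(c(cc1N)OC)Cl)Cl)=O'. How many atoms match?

1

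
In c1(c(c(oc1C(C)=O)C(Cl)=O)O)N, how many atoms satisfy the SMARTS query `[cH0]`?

4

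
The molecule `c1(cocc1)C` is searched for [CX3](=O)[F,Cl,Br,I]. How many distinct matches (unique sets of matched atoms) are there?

[CX3](=O)[F,Cl,Br,I] is the SMARTS for an acyl halide: a carbonyl carbon bonded to a halogen.
No fragment in the molecule satisfies every constraint, giving 0 matches.

0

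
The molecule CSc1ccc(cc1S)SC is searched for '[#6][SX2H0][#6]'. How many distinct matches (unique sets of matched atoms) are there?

[#6][SX2H0][#6] is the SMARTS for a thioether: an aliphatic sulfur bridging two carbons with no H on the sulfur.
The molecule carries 2 separate instances of a methylthio ether (-SCH3) meeting every constraint; each maps to a distinct set of atoms, giving 2 matches.

2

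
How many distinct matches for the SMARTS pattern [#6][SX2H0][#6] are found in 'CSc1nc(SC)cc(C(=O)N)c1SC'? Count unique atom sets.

3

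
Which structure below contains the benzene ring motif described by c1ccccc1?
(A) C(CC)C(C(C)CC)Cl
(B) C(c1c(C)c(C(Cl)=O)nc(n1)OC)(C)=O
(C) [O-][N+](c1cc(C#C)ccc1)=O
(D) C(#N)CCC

c1ccccc1 describes six aromatic carbons in a ring (a benzene ring).
(A) has a methyl group (-CH3) but no six-membered all-carbon aromatic ring is present.
(B) has a methyl group (-CH3) but no six-membered all-carbon aromatic ring is present.
(C) contains the required atom environment, so the pattern matches.
(D) has a methyl group (-CH3) but no six-membered all-carbon aromatic ring is present.
So the answer is (C).

C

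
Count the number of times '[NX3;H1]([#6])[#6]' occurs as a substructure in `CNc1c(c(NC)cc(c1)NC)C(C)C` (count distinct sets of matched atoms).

3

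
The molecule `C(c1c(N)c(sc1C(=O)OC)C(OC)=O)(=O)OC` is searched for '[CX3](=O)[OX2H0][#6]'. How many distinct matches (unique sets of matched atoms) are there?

[CX3](=O)[OX2H0][#6] is the SMARTS for an ester: a carbonyl carbon bonded to an oxygen that is itself bonded to carbon (no H on that O).
The molecule carries 3 separate instances of a methyl-ester group (-C(=O)OCH3) meeting every constraint; each maps to a distinct set of atoms, giving 3 matches.

3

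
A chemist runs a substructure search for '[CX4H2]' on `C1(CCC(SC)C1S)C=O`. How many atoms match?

2

The query [CX4H2] means: sp3 carbon (X4) with exactly two hydrogens.
Check the 10 heavy atoms by environment: 2× C (H2, X4) → match; 3× C (H1, X4) → no; 1× C (H1, X3) → no; 1× O (H0, X1) → no; 1× S (H1, X2) → no; 1× S (H0, X2) → no; 1× C (H3, X4) → no.
That gives 2 matching atoms.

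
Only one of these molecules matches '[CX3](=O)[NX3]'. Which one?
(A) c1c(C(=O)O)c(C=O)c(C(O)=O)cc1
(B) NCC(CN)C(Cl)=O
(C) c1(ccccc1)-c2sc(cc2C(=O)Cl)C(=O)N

[CX3](=O)[NX3] describes a carbonyl carbon bonded to a trivalent nitrogen (an amide).
(A) has a carboxylic acid group (-C(=O)OH) but the carbonyl is bonded to O, not to an NX3 nitrogen.
(B) has a primary amino group (-NH2) but the -NH2 is not attached to a carbonyl carbon.
(C) contains a primary amide (-C(=O)NH2), which satisfies every atom and bond constraint.
So the answer is (C).

C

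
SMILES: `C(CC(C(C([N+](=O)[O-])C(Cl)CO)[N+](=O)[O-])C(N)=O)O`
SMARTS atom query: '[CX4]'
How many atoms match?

7

The query [CX4] means: C with X4: aliphatic carbon with exactly 4 total connections (bonds + H).
Check the 19 heavy atoms by environment: 7× C (X4) → match; 1× Cl (X1) → no; 2× O (X2) → no; 2× N (charge +1, X3) → no; 2× O (charge -1, X1) → no; 3× O (X1) → no; 1× C (X3) → no; 1× N (X3) → no.
That gives 7 matching atoms.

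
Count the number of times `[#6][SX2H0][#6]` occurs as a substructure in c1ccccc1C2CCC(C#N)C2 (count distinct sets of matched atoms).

0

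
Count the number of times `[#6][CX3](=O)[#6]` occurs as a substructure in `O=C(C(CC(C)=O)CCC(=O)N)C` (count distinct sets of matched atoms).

2

[#6][CX3](=O)[#6] is the SMARTS for a ketone: a carbonyl carbon (no H) flanked by two carbons.
The molecule carries 2 separate instances of an acetyl/ketone group (-C(=O)CH3) meeting every constraint; each maps to a distinct set of atoms, giving 2 matches.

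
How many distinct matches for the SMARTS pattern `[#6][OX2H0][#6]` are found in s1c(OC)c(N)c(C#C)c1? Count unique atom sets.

1

[#6][OX2H0][#6] is the SMARTS for an ether: an aliphatic oxygen bridging two carbons with no H on the oxygen.
Exactly one fragment in the molecule meets all constraints, giving 1 match.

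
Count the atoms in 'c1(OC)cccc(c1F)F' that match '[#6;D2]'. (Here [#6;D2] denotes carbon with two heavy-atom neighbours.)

The query [#6;D2] means: any carbon bonded to exactly two heavy atoms.
Check the 10 heavy atoms by environment: 3× c (aromatic, D2) → match; 3× c (aromatic, D3) → no; 2× F (D1) → no; 1× O (D2) → no; 1× C (D1) → no.
That gives 3 matching atoms.

3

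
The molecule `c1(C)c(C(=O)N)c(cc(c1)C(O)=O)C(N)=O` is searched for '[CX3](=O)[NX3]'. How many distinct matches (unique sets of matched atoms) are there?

2

[CX3](=O)[NX3] is the SMARTS for an amide: a carbonyl carbon bonded to a trivalent nitrogen.
The molecule carries 2 separate instances of a primary amide (-C(=O)NH2) meeting every constraint; each maps to a distinct set of atoms, giving 2 matches.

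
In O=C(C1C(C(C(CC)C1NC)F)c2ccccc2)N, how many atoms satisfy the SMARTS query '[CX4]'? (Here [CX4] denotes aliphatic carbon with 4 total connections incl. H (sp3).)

8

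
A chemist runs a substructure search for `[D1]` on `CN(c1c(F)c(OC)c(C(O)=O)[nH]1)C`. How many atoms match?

The query [D1] means: atom with exactly one heavy-atom neighbour (degree 1).
Check the 14 heavy atoms by environment: 1× n (aromatic, D2) → no; 4× c (aromatic, D3) → no; 1× F (D1) → match; 1× C (D3) → no; 2× O (D1) → match; 1× N (D3) → no; 3× C (D1) → match; 1× O (D2) → no.
Summing the matching environments: 1 + 2 + 3 = 6 matching atoms.

6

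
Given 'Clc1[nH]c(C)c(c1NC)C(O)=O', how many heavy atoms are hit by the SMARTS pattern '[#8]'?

2

Check the 12 heavy atoms by environment: 1× n (aromatic) → no; 4× c (aromatic) → no; 3× C → no; 2× O → match; 1× Cl → no; 1× N → no.
That gives 2 matching atoms.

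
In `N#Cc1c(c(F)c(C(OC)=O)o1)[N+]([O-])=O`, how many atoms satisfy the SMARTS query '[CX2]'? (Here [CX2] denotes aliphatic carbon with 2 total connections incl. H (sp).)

1

The query [CX2] means: C with X2: aliphatic carbon with exactly 2 total connections.
Check the 15 heavy atoms by environment: 1× o (aromatic, X2) → no; 4× c (aromatic, X3) → no; 1× C (X3) → no; 2× O (X1) → no; 1× O (X2) → no; 1× C (X4) → no; 1× F (X1) → no; 1× N (charge +1, X3) → no; 1× O (charge -1, X1) → no; 1× C (X2) → match; 1× N (X1) → no.
That gives 1 matching atom.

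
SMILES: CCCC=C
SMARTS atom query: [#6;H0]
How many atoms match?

0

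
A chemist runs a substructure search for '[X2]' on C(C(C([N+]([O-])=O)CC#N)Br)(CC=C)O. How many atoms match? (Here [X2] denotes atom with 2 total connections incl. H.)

Check the 14 heavy atoms by environment: 5× C (X4) → no; 1× O (X2) → match; 1× C (X2) → match; 1× N (X1) → no; 1× N (charge +1, X3) → no; 1× O (charge -1, X1) → no; 1× O (X1) → no; 2× C (X3) → no; 1× Br (X1) → no.
Summing the matching environments: 1 + 1 = 2 matching atoms.

2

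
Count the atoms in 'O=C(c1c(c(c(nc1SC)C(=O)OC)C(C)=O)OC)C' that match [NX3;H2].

Check the 20 heavy atoms by environment: 1× n (aromatic, H0, X2) → no; 5× c (aromatic, H0, X3) → no; 1× S (H0, X2) → no; 5× C (H3, X4) → no; 3× C (H0, X3) → no; 3× O (H0, X1) → no; 2× O (H0, X2) → no.
No environment satisfies the query, so 0 matching atoms.

0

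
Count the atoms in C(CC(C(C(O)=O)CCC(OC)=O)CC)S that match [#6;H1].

2

Check the 16 heavy atoms by environment: 5× C (H2) → no; 2× C (H1) → match; 2× C (H3) → no; 2× C (H0) → no; 3× O (H0) → no; 1× S (H1) → no; 1× O (H1) → no.
That gives 2 matching atoms.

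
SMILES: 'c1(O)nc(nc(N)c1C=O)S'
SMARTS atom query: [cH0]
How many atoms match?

4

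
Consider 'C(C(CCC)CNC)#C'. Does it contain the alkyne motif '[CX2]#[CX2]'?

The pattern [CX2]#[CX2] describes a carbon-carbon triple bond — an alkyne.
The molecule carries an ethynyl group (-C#CH), whose atoms satisfy every constraint of the query, so the pattern matches.

Yes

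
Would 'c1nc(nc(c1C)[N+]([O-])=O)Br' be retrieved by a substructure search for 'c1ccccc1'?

The pattern c1ccccc1 describes six aromatic carbons in a ring — a benzene ring.
The closest candidate here is a methyl group (-CH3), but no six-membered all-carbon aromatic ring is present. No other fragment satisfies the full query, so there is no match.

No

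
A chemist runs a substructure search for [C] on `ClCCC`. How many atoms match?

3

Check the 4 heavy atoms by environment: 3× C → match; 1× Cl → no.
That gives 3 matching atoms.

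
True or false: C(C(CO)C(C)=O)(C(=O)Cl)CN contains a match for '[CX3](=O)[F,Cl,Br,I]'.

The pattern [CX3](=O)[F,Cl,Br,I] describes a carbonyl carbon bonded to a halogen — an acyl halide.
The molecule carries an acyl chloride (-C(=O)Cl), whose atoms satisfy every constraint of the query, so the pattern matches.

True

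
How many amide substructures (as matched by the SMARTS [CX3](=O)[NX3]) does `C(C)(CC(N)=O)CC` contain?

1

[CX3](=O)[NX3] is the SMARTS for an amide: a carbonyl carbon bonded to a trivalent nitrogen.
Exactly one fragment in the molecule meets all constraints, giving 1 match.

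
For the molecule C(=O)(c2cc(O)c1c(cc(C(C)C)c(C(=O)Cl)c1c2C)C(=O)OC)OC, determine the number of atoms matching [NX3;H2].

0

The query [NX3;H2] means: aliphatic N with 3 total connections, two of them H — an -NH2 nitrogen (amine or amide).
Check the 26 heavy atoms by environment: 8× c (aromatic, H0, X3) → no; 2× c (aromatic, H1, X3) → no; 3× C (H0, X3) → no; 3× O (H0, X1) → no; 2× O (H0, X2) → no; 5× C (H3, X4) → no; 1× Cl (H0, X1) → no; 1× C (H1, X4) → no; 1× O (H1, X2) → no.
No environment satisfies the query, so 0 matching atoms.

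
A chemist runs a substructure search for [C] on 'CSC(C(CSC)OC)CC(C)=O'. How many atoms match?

9

The query [C] means: uppercase C matches aliphatic (non-aromatic) carbon only.
Check the 13 heavy atoms by environment: 9× C → match; 2× S → no; 2× O → no.
That gives 9 matching atoms.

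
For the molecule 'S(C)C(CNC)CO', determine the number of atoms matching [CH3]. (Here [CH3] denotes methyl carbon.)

2

Check the 8 heavy atoms by environment: 2× C (H2) → no; 1× C (H1) → no; 1× S (H0) → no; 2× C (H3) → match; 1× O (H1) → no; 1× N (H1) → no.
That gives 2 matching atoms.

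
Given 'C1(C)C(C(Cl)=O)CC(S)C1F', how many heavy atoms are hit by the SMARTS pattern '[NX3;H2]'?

0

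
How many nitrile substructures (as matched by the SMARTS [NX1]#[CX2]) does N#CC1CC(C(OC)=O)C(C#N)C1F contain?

2

[NX1]#[CX2] is the SMARTS for a nitrile: a nitrogen triple-bonded to a two-connected carbon.
The molecule carries 2 separate instances of a nitrile (-C#N) meeting every constraint; each maps to a distinct set of atoms, giving 2 matches.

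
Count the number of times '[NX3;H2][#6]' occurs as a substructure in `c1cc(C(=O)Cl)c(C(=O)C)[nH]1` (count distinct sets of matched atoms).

[NX3;H2][#6] is the SMARTS for a primary amine: a trivalent nitrogen with two H attached to carbon.
No fragment in the molecule satisfies every constraint, giving 0 matches.

0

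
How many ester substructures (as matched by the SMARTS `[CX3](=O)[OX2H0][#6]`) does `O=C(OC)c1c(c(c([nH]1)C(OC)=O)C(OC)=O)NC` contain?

3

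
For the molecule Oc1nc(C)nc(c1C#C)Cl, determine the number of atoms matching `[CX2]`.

The query [CX2] means: C with X2: aliphatic carbon with exactly 2 total connections.
Check the 11 heavy atoms by environment: 2× n (aromatic, X2) → no; 4× c (aromatic, X3) → no; 2× C (X2) → match; 1× O (X2) → no; 1× Cl (X1) → no; 1× C (X4) → no.
That gives 2 matching atoms.

2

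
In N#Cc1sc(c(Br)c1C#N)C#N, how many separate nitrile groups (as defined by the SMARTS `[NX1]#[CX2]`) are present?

3

[NX1]#[CX2] is the SMARTS for a nitrile: a nitrogen triple-bonded to a two-connected carbon.
The molecule carries 3 separate instances of a nitrile (-C#N) meeting every constraint; each maps to a distinct set of atoms, giving 3 matches.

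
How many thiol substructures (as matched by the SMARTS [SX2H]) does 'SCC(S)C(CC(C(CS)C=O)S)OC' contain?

[SX2H] is the SMARTS for a thiol: an aliphatic sulfur with two connections, one being H.
The molecule carries 4 separate instances of a thiol (-SH) meeting every constraint; each maps to a distinct set of atoms, giving 4 matches.

4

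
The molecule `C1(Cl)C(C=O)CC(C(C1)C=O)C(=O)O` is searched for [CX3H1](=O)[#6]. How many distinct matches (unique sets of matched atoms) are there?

2

[CX3H1](=O)[#6] is the SMARTS for an aldehyde: an sp2 carbon with one H, double-bonded to O and single-bonded to carbon.
The molecule carries 2 separate instances of an aldehyde (-CHO) meeting every constraint; each maps to a distinct set of atoms, giving 2 matches.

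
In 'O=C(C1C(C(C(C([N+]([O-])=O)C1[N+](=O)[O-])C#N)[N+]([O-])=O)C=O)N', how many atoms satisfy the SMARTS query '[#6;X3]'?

The query [#6;X3] means: any carbon (aromatic or not) with three total connections.
Check the 22 heavy atoms by environment: 6× C (X4) → no; 3× N (charge +1, X3) → no; 3× O (charge -1, X1) → no; 5× O (X1) → no; 2× C (X3) → match; 1× C (X2) → no; 1× N (X1) → no; 1× N (X3) → no.
That gives 2 matching atoms.

2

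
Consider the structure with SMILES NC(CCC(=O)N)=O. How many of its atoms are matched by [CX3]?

2

The query [CX3] means: C with X3: aliphatic carbon with exactly 3 total connections.
Check the 8 heavy atoms by environment: 2× C (X4) → no; 2× C (X3) → match; 2× O (X1) → no; 2× N (X3) → no.
That gives 2 matching atoms.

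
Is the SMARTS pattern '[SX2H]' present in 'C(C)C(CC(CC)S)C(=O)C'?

Yes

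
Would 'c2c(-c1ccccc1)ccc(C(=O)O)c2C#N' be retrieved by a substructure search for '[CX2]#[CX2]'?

The pattern [CX2]#[CX2] describes a carbon-carbon triple bond — an alkyne.
The closest candidate here is a nitrile (-C#N), but the triple bond is C#N, not C#C. No other fragment satisfies the full query, so there is no match.

No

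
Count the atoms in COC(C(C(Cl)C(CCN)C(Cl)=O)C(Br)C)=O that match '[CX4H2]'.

The query [CX4H2] means: sp3 carbon (X4) with exactly two hydrogens.
Check the 17 heavy atoms by environment: 2× C (H3, X4) → no; 4× C (H1, X4) → no; 2× C (H2, X4) → match; 2× C (H0, X3) → no; 2× O (H0, X1) → no; 1× O (H0, X2) → no; 1× Br (H0, X1) → no; 2× Cl (H0, X1) → no; 1× N (H2, X3) → no.
That gives 2 matching atoms.

2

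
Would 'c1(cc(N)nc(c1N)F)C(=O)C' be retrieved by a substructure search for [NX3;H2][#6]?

The pattern [NX3;H2][#6] describes a trivalent nitrogen with two H attached to carbon — a primary amine.
The molecule carries a primary amino group (-NH2), whose atoms satisfy every constraint of the query, so the pattern matches.

Yes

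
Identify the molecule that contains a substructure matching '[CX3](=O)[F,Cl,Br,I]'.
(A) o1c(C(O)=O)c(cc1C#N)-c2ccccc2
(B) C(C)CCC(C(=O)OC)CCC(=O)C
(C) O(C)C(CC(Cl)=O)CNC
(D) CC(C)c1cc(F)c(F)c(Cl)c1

[CX3](=O)[F,Cl,Br,I] describes a carbonyl carbon bonded to a halogen (an acyl halide).
(A) has a carboxylic acid group (-C(=O)OH) but the carbonyl is bonded to -OH, not to a halogen.
(B) has a methyl-ester group (-C(=O)OCH3) but the carbonyl is bonded to -O-C, not to a halogen.
(C) contains an acyl chloride (-C(=O)Cl), which satisfies every atom and bond constraint.
(D) has a chloro substituent but the Cl is not on a carbonyl carbon.
So the answer is (C).

C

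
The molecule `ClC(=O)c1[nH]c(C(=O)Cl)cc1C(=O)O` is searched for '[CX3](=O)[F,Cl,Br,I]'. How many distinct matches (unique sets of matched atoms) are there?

2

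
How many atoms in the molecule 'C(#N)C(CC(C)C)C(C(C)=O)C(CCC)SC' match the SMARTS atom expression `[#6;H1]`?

4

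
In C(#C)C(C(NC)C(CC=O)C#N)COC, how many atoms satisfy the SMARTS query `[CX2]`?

The query [CX2] means: C with X2: aliphatic carbon with exactly 2 total connections.
Check the 15 heavy atoms by environment: 7× C (X4) → no; 1× C (X3) → no; 1× O (X1) → no; 3× C (X2) → match; 1× N (X1) → no; 1× O (X2) → no; 1× N (X3) → no.
That gives 3 matching atoms.

3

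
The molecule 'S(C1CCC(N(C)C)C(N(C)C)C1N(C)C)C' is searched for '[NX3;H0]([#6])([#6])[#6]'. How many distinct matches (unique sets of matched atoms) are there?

3

[NX3;H0]([#6])([#6])[#6] is the SMARTS for a tertiary amine: a trivalent nitrogen with no H, bonded to three carbons.
The molecule carries 3 separate instances of a dimethylamino group (-N(CH3)2) meeting every constraint; each maps to a distinct set of atoms, giving 3 matches.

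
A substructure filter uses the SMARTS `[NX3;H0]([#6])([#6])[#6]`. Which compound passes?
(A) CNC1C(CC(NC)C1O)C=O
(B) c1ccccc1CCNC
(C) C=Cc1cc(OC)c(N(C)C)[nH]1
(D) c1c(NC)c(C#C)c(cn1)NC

C

[NX3;H0]([#6])([#6])[#6] describes a trivalent nitrogen with no H, bonded to three carbons (a tertiary amine).
(A) has an N-methylamino group (-NHCH3) but the nitrogen still has one H (H1), not H0.
(B) has an N-methylamino group (-NHCH3) but the nitrogen still has one H (H1), not H0.
(C) contains a dimethylamino group (-N(CH3)2), which satisfies every atom and bond constraint.
(D) has an N-methylamino group (-NHCH3) but the nitrogen still has one H (H1), not H0.
So the answer is (C).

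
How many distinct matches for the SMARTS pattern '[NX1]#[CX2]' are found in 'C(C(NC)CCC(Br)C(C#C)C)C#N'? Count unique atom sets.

1

[NX1]#[CX2] is the SMARTS for a nitrile: a nitrogen triple-bonded to a two-connected carbon.
Exactly one fragment in the molecule meets all constraints, giving 1 match.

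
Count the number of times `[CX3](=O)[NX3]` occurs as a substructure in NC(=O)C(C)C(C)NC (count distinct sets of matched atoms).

1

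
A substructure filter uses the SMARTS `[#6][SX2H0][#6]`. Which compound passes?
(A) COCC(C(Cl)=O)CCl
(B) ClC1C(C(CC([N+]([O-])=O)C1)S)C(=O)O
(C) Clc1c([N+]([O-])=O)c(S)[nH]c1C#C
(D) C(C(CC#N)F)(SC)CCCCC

D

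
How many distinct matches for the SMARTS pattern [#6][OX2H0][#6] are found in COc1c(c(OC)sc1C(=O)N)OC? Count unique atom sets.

[#6][OX2H0][#6] is the SMARTS for an ether: an aliphatic oxygen bridging two carbons with no H on the oxygen.
The molecule carries 3 separate instances of a methoxy ether (-OCH3) meeting every constraint; each maps to a distinct set of atoms, giving 3 matches.

3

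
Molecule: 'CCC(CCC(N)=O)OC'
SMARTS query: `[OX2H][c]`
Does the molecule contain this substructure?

No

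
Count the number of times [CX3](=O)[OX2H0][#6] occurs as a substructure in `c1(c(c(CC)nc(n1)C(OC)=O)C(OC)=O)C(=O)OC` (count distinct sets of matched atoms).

[CX3](=O)[OX2H0][#6] is the SMARTS for an ester: a carbonyl carbon bonded to an oxygen that is itself bonded to carbon (no H on that O).
The molecule carries 3 separate instances of a methyl-ester group (-C(=O)OCH3) meeting every constraint; each maps to a distinct set of atoms, giving 3 matches.

3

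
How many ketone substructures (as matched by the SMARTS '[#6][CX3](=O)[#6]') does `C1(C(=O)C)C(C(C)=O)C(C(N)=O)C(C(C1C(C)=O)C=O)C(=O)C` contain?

[#6][CX3](=O)[#6] is the SMARTS for a ketone: a carbonyl carbon (no H) flanked by two carbons.
The molecule carries 4 separate instances of an acetyl/ketone group (-C(=O)CH3) meeting every constraint; each maps to a distinct set of atoms, giving 4 matches.

4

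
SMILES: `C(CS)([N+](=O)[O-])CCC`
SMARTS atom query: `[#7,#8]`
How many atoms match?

3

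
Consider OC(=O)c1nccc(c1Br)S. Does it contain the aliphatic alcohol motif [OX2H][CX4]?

No

The pattern [OX2H][CX4] describes a hydroxyl oxygen bound to an sp3 (X4) carbon — an aliphatic alcohol.
The closest candidate here is a carboxylic acid group (-C(=O)OH), but the -OH is on a CX3 carbonyl carbon, not a CX4 carbon. No other fragment satisfies the full query, so there is no match.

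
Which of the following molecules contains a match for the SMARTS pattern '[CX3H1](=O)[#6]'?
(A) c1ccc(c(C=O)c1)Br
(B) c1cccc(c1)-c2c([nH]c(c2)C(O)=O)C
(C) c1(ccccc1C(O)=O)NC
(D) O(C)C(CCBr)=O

A

[CX3H1](=O)[#6] describes an sp2 carbon with one H, double-bonded to O and single-bonded to carbon (an aldehyde).
(A) contains an aldehyde (-CHO), which satisfies every atom and bond constraint.
(B) has a carboxylic acid group (-C(=O)OH) but the carbonyl carbon has H0 and is bonded to O, not H1.
(C) has a carboxylic acid group (-C(=O)OH) but the carbonyl carbon has H0 and is bonded to O, not H1.
(D) has a methyl-ester group (-C(=O)OCH3) but the carbonyl carbon has H0, not H1.
So the answer is (A).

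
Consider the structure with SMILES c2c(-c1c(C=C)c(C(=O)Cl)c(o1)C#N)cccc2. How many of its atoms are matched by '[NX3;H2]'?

0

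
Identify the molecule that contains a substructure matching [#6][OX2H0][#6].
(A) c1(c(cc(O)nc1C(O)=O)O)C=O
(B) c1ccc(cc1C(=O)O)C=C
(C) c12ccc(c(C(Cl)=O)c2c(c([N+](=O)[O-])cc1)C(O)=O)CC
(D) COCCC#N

[#6][OX2H0][#6] describes an aliphatic oxygen bridging two carbons with no H on the oxygen (an ether).
(A) has a hydroxyl group (-OH) but the oxygen has H1, not H0 bridging two carbons.
(B) has a carboxylic acid group (-C(=O)OH) but the -OH oxygen has H1; the =O is OX1, not OX2.
(C) has a carboxylic acid group (-C(=O)OH) but the -OH oxygen has H1; the =O is OX1, not OX2.
(D) contains a methoxy ether (-OCH3), which satisfies every atom and bond constraint.
So the answer is (D).

D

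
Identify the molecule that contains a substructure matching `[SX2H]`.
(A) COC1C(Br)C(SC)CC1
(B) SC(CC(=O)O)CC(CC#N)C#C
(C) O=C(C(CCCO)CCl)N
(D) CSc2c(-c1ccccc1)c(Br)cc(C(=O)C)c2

[SX2H] describes an aliphatic sulfur with two connections, one being H (a thiol).
(A) has a methylthio ether (-SCH3) but the sulfur has H0 (bonded to two carbons), not H1.
(B) contains a thiol (-SH), which satisfies every atom and bond constraint.
(C) has a hydroxyl group (-OH) but it is an -OH, not an -SH.
(D) has a methylthio ether (-SCH3) but the sulfur has H0 (bonded to two carbons), not H1.
So the answer is (B).

B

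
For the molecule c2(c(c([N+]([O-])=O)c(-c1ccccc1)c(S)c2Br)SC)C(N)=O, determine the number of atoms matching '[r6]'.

12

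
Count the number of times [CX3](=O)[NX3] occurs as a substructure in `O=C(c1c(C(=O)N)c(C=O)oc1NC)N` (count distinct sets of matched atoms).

[CX3](=O)[NX3] is the SMARTS for an amide: a carbonyl carbon bonded to a trivalent nitrogen.
The molecule carries 2 separate instances of a primary amide (-C(=O)NH2) meeting every constraint; each maps to a distinct set of atoms, giving 2 matches.

2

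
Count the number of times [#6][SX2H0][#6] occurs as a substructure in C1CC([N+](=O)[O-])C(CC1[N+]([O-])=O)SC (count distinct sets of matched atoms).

[#6][SX2H0][#6] is the SMARTS for a thioether: an aliphatic sulfur bridging two carbons with no H on the sulfur.
Exactly one fragment in the molecule meets all constraints, giving 1 match.

1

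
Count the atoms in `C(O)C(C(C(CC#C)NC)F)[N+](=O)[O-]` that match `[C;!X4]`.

2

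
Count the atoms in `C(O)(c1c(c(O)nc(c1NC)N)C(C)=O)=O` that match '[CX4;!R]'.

2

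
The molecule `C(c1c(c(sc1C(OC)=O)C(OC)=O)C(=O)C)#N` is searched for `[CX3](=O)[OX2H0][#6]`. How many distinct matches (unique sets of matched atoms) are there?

[CX3](=O)[OX2H0][#6] is the SMARTS for an ester: a carbonyl carbon bonded to an oxygen that is itself bonded to carbon (no H on that O).
The molecule carries 2 separate instances of a methyl-ester group (-C(=O)OCH3) meeting every constraint; each maps to a distinct set of atoms, giving 2 matches.

2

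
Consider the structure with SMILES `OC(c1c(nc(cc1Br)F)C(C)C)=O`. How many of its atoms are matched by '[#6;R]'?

The query [#6;R] means: carbon that is part of a ring.
Check the 14 heavy atoms by environment: 1× n (aromatic, in 6-ring) → no; 5× c (aromatic, in 6-ring) → match; 4× C (acyclic) → no; 1× Br (acyclic) → no; 1× F (acyclic) → no; 2× O (acyclic) → no.
That gives 5 matching atoms.

5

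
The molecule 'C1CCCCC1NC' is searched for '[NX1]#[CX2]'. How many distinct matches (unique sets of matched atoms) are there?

[NX1]#[CX2] is the SMARTS for a nitrile: a nitrogen triple-bonded to a two-connected carbon.
No fragment in the molecule satisfies every constraint, giving 0 matches.

0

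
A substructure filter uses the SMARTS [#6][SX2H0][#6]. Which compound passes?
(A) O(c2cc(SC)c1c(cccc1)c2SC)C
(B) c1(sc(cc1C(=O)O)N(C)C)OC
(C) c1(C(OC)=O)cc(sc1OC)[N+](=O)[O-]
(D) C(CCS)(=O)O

A

[#6][SX2H0][#6] describes an aliphatic sulfur bridging two carbons with no H on the sulfur (a thioether).
(A) contains a methylthio ether (-SCH3), which satisfies every atom and bond constraint.
(B) has a methoxy ether (-OCH3) but the bridging atom is O, not S.
(C) has a methoxy ether (-OCH3) but the bridging atom is O, not S.
(D) has a thiol (-SH) but the sulfur has H1, not H0 bridging two carbons.
So the answer is (A).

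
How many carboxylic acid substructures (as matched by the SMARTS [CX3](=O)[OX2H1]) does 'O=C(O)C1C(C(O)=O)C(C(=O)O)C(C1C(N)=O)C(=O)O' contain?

4

[CX3](=O)[OX2H1] is the SMARTS for a carboxylic acid: an sp2 carbon double-bonded to O and single-bonded to an -OH oxygen.
The molecule carries 4 separate instances of a carboxylic acid group (-C(=O)OH) meeting every constraint; each maps to a distinct set of atoms, giving 4 matches.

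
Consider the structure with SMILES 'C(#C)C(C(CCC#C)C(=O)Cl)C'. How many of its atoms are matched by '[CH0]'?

3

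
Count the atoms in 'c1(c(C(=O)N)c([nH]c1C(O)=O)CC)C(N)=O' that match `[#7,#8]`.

7

The query [#7,#8] means: nitrogen or oxygen (comma = OR).
Check the 16 heavy atoms by environment: 1× n (aromatic) → match; 4× c (aromatic) → no; 5× C → no; 4× O → match; 2× N → match.
Summing the matching environments: 1 + 4 + 2 = 7 matching atoms.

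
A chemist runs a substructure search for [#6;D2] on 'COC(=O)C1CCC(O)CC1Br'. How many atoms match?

3

Check the 12 heavy atoms by environment: 4× C (D3) → no; 3× C (D2) → match; 2× O (D1) → no; 1× Br (D1) → no; 1× O (D2) → no; 1× C (D1) → no.
That gives 3 matching atoms.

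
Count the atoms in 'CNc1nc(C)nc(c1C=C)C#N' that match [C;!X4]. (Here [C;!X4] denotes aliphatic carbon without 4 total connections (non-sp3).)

3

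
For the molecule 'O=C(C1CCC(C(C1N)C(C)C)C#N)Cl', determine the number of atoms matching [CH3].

2

The query [CH3] means: aliphatic carbon with exactly three hydrogens.
Check the 15 heavy atoms by environment: 5× C (H1) → no; 2× C (H2) → no; 1× N (H2) → no; 2× C (H0) → no; 1× O (H0) → no; 1× Cl (H0) → no; 2× C (H3) → match; 1× N (H0) → no.
That gives 2 matching atoms.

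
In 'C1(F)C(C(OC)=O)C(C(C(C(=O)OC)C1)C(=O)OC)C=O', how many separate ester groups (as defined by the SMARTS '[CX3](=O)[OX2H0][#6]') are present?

[CX3](=O)[OX2H0][#6] is the SMARTS for an ester: a carbonyl carbon bonded to an oxygen that is itself bonded to carbon (no H on that O).
The molecule carries 3 separate instances of a methyl-ester group (-C(=O)OCH3) meeting every constraint; each maps to a distinct set of atoms, giving 3 matches.

3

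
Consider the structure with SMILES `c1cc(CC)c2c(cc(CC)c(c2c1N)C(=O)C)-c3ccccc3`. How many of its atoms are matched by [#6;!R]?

Check the 24 heavy atoms by environment: 16× c (aromatic, in 6-ring) → no; 6× C (acyclic) → match; 1× O (acyclic) → no; 1× N (acyclic) → no.
That gives 6 matching atoms.

6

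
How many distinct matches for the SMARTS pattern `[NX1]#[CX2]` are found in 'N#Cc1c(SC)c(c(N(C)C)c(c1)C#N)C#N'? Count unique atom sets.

[NX1]#[CX2] is the SMARTS for a nitrile: a nitrogen triple-bonded to a two-connected carbon.
The molecule carries 3 separate instances of a nitrile (-C#N) meeting every constraint; each maps to a distinct set of atoms, giving 3 matches.

3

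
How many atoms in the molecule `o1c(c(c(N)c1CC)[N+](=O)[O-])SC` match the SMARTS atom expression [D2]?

The query [D2] means: atom with exactly two heavy-atom neighbours.
Check the 13 heavy atoms by environment: 1× o (aromatic, D2) → match; 4× c (aromatic, D3) → no; 1× C (D2) → match; 2× C (D1) → no; 1× S (D2) → match; 1× N (charge +1, D3) → no; 1× O (charge -1, D1) → no; 1× O (D1) → no; 1× N (D1) → no.
Summing the matching environments: 1 + 1 + 1 = 3 matching atoms.

3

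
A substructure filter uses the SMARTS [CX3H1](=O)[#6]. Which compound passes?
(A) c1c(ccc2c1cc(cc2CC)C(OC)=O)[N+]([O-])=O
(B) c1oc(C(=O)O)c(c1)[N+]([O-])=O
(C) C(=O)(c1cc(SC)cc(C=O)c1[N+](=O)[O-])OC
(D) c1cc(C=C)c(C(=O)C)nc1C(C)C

C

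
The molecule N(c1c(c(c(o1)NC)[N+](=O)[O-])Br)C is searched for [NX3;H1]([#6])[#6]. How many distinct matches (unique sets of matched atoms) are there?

2

[NX3;H1]([#6])[#6] is the SMARTS for a secondary amine: a trivalent nitrogen with one H, bonded to two carbons.
The molecule carries 2 separate instances of an N-methylamino group (-NHCH3) meeting every constraint; each maps to a distinct set of atoms, giving 2 matches.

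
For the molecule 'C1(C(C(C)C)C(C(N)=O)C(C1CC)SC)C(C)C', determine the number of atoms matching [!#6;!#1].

3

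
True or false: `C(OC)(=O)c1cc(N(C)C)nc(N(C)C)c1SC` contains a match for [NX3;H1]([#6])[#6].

False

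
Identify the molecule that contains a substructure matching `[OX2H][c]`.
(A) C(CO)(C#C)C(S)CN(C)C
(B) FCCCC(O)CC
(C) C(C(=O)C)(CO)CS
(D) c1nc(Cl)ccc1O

D

[OX2H][c] describes a hydroxyl oxygen attached to an aromatic carbon (a phenol).
(A) has a hydroxyl group (-OH) but the -OH is on an aliphatic carbon, not an aromatic c.
(B) has a hydroxyl group (-OH) but the -OH is on an aliphatic carbon, not an aromatic c.
(C) has a hydroxyl group (-OH) but the -OH is on an aliphatic carbon, not an aromatic c.
(D) contains a hydroxyl group (-OH), which satisfies every atom and bond constraint.
So the answer is (D).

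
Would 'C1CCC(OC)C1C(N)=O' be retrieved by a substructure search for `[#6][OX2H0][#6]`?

The pattern [#6][OX2H0][#6] describes an aliphatic oxygen bridging two carbons with no H on the oxygen — an ether.
The molecule carries a methoxy ether (-OCH3), whose atoms satisfy every constraint of the query, so the pattern matches.

Yes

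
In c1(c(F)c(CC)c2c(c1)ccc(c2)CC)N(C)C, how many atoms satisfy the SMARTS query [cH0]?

Check the 18 heavy atoms by environment: 6× c (aromatic, H0) → match; 4× c (aromatic, H1) → no; 2× C (H2) → no; 4× C (H3) → no; 1× N (H0) → no; 1× F (H0) → no.
That gives 6 matching atoms.

6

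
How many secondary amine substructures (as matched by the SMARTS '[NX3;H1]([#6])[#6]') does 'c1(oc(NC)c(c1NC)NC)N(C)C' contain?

3

[NX3;H1]([#6])[#6] is the SMARTS for a secondary amine: a trivalent nitrogen with one H, bonded to two carbons.
The molecule carries 3 separate instances of an N-methylamino group (-NHCH3) meeting every constraint; each maps to a distinct set of atoms, giving 3 matches.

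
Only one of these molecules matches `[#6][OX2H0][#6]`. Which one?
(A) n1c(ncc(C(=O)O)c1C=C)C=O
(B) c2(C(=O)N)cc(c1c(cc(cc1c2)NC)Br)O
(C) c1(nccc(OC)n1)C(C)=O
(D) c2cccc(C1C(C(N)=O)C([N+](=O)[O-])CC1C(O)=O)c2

C

[#6][OX2H0][#6] describes an aliphatic oxygen bridging two carbons with no H on the oxygen (an ether).
(A) has a carboxylic acid group (-C(=O)OH) but the -OH oxygen has H1; the =O is OX1, not OX2.
(B) has a hydroxyl group (-OH) but the oxygen has H1, not H0 bridging two carbons.
(C) contains a methoxy ether (-OCH3), which satisfies every atom and bond constraint.
(D) has a carboxylic acid group (-C(=O)OH) but the -OH oxygen has H1; the =O is OX1, not OX2.
So the answer is (C).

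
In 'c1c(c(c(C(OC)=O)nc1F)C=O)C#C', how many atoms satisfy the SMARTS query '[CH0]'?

2

The query [CH0] means: aliphatic carbon with no attached hydrogen.
Check the 15 heavy atoms by environment: 1× n (aromatic, H0) → no; 4× c (aromatic, H0) → no; 1× c (aromatic, H1) → no; 2× C (H0) → match; 2× C (H1) → no; 3× O (H0) → no; 1× F (H0) → no; 1× C (H3) → no.
That gives 2 matching atoms.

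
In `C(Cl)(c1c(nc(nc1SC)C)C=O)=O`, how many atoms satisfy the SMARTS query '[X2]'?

3

The query [X2] means: any atom with exactly two total connections (bonds + H).
Check the 14 heavy atoms by environment: 2× n (aromatic, X2) → match; 4× c (aromatic, X3) → no; 2× C (X3) → no; 2× O (X1) → no; 1× Cl (X1) → no; 2× C (X4) → no; 1× S (X2) → match.
Summing the matching environments: 2 + 1 = 3 matching atoms.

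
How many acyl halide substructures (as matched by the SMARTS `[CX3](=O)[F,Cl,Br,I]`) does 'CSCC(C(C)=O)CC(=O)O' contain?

[CX3](=O)[F,Cl,Br,I] is the SMARTS for an acyl halide: a carbonyl carbon bonded to a halogen.
The molecule has a carboxylic acid group (-C(=O)OH), but the carbonyl is bonded to -OH, not to a halogen; nothing else fits, so there are 0 matches.

0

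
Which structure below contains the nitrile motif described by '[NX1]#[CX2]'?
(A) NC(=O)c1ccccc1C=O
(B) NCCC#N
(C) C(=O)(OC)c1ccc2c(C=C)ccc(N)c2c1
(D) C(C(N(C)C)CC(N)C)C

[NX1]#[CX2] describes a nitrogen triple-bonded to a two-connected carbon (a nitrile).
(A) has a primary amide (-C(=O)NH2) but the nitrogen is NX3, not NX1.
(B) contains a nitrile (-C#N), which satisfies every atom and bond constraint.
(C) has a primary amino group (-NH2) but the nitrogen is NX3 (three connections), not NX1 triple-bonded.
(D) has a primary amino group (-NH2) but the nitrogen is NX3 (three connections), not NX1 triple-bonded.
So the answer is (B).

B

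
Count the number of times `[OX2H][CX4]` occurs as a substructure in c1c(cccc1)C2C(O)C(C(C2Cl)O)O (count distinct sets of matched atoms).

3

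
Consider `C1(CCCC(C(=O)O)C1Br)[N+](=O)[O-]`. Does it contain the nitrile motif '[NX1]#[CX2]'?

No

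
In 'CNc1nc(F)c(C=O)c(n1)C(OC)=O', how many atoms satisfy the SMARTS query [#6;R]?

4

The query [#6;R] means: carbon that is part of a ring.
Check the 15 heavy atoms by environment: 2× n (aromatic, in 6-ring) → no; 4× c (aromatic, in 6-ring) → match; 1× F (acyclic) → no; 1× N (acyclic) → no; 4× C (acyclic) → no; 3× O (acyclic) → no.
That gives 4 matching atoms.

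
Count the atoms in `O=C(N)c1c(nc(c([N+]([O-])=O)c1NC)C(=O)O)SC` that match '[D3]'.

8

The query [D3] means: atom with exactly three heavy-atom neighbours.
Check the 19 heavy atoms by environment: 1× n (aromatic, D2) → no; 5× c (aromatic, D3) → match; 1× N (D2) → no; 2× C (D1) → no; 1× S (D2) → no; 2× C (D3) → match; 4× O (D1) → no; 1× N (D1) → no; 1× N (charge +1, D3) → match; 1× O (charge -1, D1) → no.
Summing the matching environments: 5 + 2 + 1 = 8 matching atoms.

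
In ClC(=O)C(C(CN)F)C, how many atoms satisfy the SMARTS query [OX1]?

The query [OX1] means: aliphatic oxygen with one total connection — typically a carbonyl =O or an oxide.
Check the 9 heavy atoms by environment: 4× C (X4) → no; 1× N (X3) → no; 1× F (X1) → no; 1× C (X3) → no; 1× O (X1) → match; 1× Cl (X1) → no.
That gives 1 matching atom.

1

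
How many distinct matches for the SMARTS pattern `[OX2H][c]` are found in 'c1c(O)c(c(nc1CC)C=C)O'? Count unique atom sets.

2

[OX2H][c] is the SMARTS for a phenol: a hydroxyl oxygen attached to an aromatic carbon.
The molecule carries 2 separate instances of a hydroxyl group (-OH) meeting every constraint; each maps to a distinct set of atoms, giving 2 matches.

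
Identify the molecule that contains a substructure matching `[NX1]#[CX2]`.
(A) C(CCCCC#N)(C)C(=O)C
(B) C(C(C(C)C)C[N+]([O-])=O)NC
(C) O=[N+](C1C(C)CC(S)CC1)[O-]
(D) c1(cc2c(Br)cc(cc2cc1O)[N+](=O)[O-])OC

[NX1]#[CX2] describes a nitrogen triple-bonded to a two-connected carbon (a nitrile).
(A) contains a nitrile (-C#N), which satisfies every atom and bond constraint.
(B) has a nitro group (-[N+](=O)[O-]) but there is no C#N triple bond.
(C) has a nitro group (-[N+](=O)[O-]) but there is no C#N triple bond.
(D) has a nitro group (-[N+](=O)[O-]) but there is no C#N triple bond.
So the answer is (A).

A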